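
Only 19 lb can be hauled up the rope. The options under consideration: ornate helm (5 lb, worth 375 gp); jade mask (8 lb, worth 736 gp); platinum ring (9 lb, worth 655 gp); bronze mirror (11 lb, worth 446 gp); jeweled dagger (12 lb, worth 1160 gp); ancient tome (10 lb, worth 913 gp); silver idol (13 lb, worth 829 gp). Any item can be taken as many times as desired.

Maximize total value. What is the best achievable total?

Ranking by ratio (value/lb): jeweled dagger 96.67, jade mask 92.00, ancient tome 91.30.
Taking the top-ratio items first gives ornate helm + jeweled dagger for 1535 (17 lb).
The 17 lb tied up in ornate helm and jeweled dagger is better spent on jade mask + ancient tome — total rises to 1649 (18 lb).

1649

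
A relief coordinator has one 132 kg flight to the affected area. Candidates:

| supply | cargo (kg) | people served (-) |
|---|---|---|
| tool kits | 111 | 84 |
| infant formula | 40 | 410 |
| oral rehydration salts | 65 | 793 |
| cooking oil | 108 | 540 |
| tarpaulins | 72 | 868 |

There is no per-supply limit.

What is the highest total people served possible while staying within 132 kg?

2×oral rehydration salts uses 130 of the 132 kg and totals 1586.
Nothing else within 132 kg beats 1586.

1586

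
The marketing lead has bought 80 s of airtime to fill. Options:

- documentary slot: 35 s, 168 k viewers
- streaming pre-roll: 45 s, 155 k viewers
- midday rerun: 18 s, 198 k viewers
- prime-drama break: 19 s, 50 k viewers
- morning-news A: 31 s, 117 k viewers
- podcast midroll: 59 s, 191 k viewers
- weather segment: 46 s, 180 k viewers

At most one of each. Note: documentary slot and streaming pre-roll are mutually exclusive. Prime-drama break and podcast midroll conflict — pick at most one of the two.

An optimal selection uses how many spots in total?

3

Best achievable expected reach is 416.
documentary slot + midday rerun + prime-drama break hits 416 at 72 s.
Any selection reaching 416 contains exactly 3 spots.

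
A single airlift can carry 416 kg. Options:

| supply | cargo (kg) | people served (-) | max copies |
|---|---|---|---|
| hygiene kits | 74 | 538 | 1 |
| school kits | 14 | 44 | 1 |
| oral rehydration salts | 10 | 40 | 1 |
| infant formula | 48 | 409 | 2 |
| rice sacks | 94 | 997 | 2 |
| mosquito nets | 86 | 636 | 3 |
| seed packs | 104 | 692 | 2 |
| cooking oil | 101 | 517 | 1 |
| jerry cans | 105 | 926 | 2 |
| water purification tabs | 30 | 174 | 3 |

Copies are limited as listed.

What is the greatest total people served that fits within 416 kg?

3890

A density-first pass picks oral rehydration salts + 2×rice sacks + 2×jerry cans — 3886 at 408 kg.
The 10 kg tied up in oral rehydration salts is better spent on school kits — total rises to 3890 (412 kg).
Every other selection either busts 416 kg or exceeds an availability limit or fails to beat 3890.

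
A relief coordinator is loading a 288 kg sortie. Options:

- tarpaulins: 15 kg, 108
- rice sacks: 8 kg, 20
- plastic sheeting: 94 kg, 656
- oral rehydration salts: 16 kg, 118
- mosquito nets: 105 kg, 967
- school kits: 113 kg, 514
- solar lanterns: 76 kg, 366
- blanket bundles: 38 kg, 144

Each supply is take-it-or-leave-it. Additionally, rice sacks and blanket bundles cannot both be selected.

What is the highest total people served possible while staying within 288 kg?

2009

Taking rice sacks + plastic sheeting + mosquito nets + solar lanterns: 283 kg used, 2009 in people served.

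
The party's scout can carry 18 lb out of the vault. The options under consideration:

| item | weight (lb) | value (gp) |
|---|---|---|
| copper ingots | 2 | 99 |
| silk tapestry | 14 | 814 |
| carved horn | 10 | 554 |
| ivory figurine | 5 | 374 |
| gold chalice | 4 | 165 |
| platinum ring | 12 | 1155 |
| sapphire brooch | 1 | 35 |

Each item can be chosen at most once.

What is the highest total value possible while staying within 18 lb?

Ranking by ratio (value/lb): platinum ring 96.25, ivory figurine 74.80, silk tapestry 58.14.
Best packing: ivory figurine + platinum ring + sapphire brooch — 18 lb, 1564 total.
An exhaustive check of the 128 subsets confirms 1564.

1564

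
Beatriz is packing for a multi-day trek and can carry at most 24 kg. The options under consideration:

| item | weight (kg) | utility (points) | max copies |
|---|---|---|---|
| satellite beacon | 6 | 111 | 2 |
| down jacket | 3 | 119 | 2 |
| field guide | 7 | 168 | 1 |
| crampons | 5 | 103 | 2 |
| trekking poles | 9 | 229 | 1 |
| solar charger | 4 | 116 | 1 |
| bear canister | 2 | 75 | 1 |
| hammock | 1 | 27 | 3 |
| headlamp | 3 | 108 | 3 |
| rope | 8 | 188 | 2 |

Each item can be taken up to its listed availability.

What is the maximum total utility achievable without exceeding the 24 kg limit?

834

Ranking by ratio (utility/kg): down jacket 39.67, bear canister 37.50, headlamp 36.00, solar charger 29.00.
The ratio ordering already packs tightly: 2×down jacket + solar charger + bear canister + 3×hammock + 3×headlamp, 24 kg, 834.
Nothing else within 24 kg beats 834.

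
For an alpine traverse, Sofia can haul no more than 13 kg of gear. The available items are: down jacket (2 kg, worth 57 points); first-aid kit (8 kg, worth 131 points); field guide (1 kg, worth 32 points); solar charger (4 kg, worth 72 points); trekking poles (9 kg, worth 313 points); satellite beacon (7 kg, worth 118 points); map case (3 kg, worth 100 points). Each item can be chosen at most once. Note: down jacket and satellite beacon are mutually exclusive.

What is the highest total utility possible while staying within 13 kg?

The ratio ordering already packs tightly: field guide + trekking poles + map case, 13 kg, 445.
Nothing else feasible within 13 kg beats 445.

445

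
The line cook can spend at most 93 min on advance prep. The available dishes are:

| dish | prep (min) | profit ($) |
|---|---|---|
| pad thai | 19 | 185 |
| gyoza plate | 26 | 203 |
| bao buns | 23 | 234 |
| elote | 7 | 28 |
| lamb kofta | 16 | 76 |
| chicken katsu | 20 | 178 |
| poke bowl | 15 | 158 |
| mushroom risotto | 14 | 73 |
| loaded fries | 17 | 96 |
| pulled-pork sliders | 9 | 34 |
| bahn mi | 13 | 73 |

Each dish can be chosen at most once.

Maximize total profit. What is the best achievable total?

Ranking by ratio (profit/min): poke bowl 10.53, bao buns 10.17, pad thai 9.74.
Greedy by ratio would take pad thai + bao buns + chicken katsu + poke bowl + bahn mi: 90 min used, total 828.
Replace bahn mi with lamb kofta: the trade gains 3 net, giving 831 at 93 min.
Next best is pad thai + bao buns + chicken katsu + poke bowl + mushroom risotto at 828 (91 min) — short by 3.

831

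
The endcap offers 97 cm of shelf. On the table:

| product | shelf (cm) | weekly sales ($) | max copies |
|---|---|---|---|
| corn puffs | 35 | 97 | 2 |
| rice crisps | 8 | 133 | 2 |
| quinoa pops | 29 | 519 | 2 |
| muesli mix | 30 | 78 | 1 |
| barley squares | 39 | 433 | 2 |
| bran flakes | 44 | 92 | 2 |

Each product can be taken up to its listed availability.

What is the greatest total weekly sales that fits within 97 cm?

1471

By weekly sales per cm: quinoa pops 17.90, rice crisps 16.62, barley squares 11.10, corn puffs 2.77 lead.
Filling by ratio: 2×rice crisps + 2×quinoa pops for 1304, with 23 cm left unused.
Dropping 2×rice crisps frees 16 cm; slotting in barley squares (39 cm) lifts the total to 1471 at 97 cm.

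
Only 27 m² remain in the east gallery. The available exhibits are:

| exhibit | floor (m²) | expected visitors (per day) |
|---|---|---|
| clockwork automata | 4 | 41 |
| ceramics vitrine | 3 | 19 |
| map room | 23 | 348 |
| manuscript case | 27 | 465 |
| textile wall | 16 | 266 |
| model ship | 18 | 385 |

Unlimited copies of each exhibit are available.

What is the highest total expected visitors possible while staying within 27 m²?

467

Ranking by ratio (expected visitors/m²): model ship 21.39, manuscript case 17.22, textile wall 16.62, map room 15.13.
Taking 2×clockwork automata + model ship: 26 m² used, 467 in expected visitors.
Every other selection either busts 27 m² or fails to beat 467.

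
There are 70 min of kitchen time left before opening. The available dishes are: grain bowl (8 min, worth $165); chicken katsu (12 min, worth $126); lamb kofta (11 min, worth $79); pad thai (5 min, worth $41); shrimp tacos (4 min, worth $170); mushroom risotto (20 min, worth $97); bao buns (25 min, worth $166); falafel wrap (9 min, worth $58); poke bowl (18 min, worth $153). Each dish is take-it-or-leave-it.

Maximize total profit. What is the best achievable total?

Ranking by ratio (profit/min): shrimp tacos 42.50, grain bowl 20.62, chicken katsu 10.50, poke bowl 8.50.
The ratio ordering already packs tightly: grain bowl + chicken katsu + lamb kofta + pad thai + shrimp tacos + falafel wrap + poke bowl, 67 min, 792.

792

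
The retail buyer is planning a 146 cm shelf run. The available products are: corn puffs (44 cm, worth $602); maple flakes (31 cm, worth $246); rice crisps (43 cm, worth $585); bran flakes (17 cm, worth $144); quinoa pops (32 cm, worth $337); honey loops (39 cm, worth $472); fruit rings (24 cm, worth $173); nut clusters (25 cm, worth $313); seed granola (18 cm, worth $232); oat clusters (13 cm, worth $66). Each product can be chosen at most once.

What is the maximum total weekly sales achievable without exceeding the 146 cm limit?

1891

Density check — corn puffs 13.68, rice crisps 13.60, seed granola 12.89, nut clusters 12.52 are the best per cm.
Greedy by ratio would take corn puffs + rice crisps + nut clusters + seed granola + oat clusters: 143 cm used, total 1798.
Dropping nut clusters and oat clusters frees 38 cm; slotting in honey loops (39 cm) lifts the total to 1891 at 144 cm.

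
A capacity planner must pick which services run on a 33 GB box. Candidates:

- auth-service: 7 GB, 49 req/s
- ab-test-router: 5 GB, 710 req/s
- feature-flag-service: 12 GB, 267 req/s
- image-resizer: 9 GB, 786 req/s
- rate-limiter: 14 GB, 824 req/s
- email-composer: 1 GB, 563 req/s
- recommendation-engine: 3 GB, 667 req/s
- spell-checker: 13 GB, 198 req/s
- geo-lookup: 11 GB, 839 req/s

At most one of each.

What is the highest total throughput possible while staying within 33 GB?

3565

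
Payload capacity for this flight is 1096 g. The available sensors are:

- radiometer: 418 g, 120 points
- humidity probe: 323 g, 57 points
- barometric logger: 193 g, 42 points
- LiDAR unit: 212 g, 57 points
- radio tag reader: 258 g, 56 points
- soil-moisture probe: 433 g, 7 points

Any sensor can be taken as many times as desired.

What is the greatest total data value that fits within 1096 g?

297

The ratio ordering already packs tightly: 2×radiometer + LiDAR unit, 1048 g, 297.
That's the maximum — no swap from here does better than 297.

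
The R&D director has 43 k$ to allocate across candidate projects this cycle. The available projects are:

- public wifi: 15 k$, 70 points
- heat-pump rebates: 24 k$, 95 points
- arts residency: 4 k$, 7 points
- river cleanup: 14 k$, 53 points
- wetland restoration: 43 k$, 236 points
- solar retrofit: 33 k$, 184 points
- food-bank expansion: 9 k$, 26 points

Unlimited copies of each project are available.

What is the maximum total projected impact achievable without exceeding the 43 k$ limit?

236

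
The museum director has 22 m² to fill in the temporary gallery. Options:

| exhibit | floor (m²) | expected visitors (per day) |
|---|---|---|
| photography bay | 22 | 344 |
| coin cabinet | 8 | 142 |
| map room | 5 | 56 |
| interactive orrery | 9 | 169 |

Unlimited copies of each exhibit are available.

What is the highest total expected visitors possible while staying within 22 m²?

Density check — interactive orrery 18.78, coin cabinet 17.75, photography bay 15.64, map room 11.20 are the best per m².
Taking the top-ratio exhibits first gives 2×interactive orrery for 338 (18 m²).
Dropping interactive orrery frees 9 m²; slotting in coin cabinet + map room (13 m²) lifts the total to 367 at 22 m².
Nothing else within 22 m² beats 367.

367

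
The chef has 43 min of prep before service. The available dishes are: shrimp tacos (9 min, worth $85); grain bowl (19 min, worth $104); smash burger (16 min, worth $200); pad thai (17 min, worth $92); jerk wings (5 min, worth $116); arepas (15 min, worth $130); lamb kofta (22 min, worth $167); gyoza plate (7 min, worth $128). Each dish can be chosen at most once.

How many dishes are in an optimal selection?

4

Best achievable profit is 574.
One optimal bundle: smash burger + jerk wings + arepas + gyoza plate (43 min).
Any selection reaching 574 contains exactly 4 dishes.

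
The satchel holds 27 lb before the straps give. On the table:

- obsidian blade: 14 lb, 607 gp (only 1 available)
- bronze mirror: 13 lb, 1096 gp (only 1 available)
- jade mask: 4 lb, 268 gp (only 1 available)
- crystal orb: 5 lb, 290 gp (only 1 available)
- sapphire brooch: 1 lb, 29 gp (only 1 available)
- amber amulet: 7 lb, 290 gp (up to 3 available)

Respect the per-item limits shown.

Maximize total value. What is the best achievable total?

Greedy by ratio would take bronze mirror + jade mask + crystal orb + sapphire brooch: 23 lb used, total 1683.
Replace jade mask with amber amulet: the trade gains 22 net, giving 1705 at 26 lb.
The spare 1 lb is too small for any remaining item, and no exchange beats 1705.

1705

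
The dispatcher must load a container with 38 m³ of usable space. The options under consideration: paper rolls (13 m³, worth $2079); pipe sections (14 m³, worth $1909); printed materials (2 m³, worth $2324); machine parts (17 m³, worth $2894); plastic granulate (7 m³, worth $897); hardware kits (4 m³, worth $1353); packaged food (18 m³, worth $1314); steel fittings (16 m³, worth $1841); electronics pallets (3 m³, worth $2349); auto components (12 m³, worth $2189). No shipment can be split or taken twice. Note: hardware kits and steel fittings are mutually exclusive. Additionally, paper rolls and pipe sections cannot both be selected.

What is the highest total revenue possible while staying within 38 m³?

Density check — printed materials 1162.00, electronics pallets 783.00, hardware kits 338.25, auto components 182.42 are the best per m³.
Printed materials + machine parts + hardware kits + electronics pallets + auto components uses 38 of the 38 m³ and totals 11109.

11109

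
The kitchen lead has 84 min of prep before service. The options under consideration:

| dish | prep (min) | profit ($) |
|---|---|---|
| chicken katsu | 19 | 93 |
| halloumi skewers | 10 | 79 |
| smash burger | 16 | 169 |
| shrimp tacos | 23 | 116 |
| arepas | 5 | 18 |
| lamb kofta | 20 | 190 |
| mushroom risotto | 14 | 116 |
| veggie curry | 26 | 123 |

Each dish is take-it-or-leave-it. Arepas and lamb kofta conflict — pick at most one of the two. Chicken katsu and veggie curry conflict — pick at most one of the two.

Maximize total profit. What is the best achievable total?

670

The ratio ordering already packs tightly: halloumi skewers + smash burger + shrimp tacos + lamb kofta + mushroom risotto, 83 min, 670.
Next best is chicken katsu + halloumi skewers + smash burger + lamb kofta + mushroom risotto at 647 (79 min) — short by 23.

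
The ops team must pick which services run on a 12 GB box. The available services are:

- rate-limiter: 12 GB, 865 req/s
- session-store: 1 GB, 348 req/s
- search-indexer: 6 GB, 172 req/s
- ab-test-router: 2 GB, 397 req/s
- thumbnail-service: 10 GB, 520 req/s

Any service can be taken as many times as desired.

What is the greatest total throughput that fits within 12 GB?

Density check — session-store 348.00, ab-test-router 198.50, rate-limiter 72.08 are the best per GB.
Taking 12×session-store: 12 GB used, 4176 in throughput.

4176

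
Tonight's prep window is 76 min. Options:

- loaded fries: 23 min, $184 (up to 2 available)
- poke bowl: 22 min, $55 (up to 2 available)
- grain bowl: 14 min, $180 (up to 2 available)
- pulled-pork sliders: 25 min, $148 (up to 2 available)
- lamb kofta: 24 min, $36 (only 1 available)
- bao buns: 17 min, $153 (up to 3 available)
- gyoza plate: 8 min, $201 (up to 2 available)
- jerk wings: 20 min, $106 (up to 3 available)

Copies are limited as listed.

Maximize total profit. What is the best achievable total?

Ranking by ratio (profit/min): gyoza plate 25.12, grain bowl 12.86, bao buns 9.00.
The ratio heuristic lands on 2×grain bowl + bao buns + 2×gyoza plate (915) but leaves 15 min idle.
Dropping grain bowl and bao buns frees 31 min; slotting in 2×loaded fries (46 min) lifts the total to 950 at 76 min.

950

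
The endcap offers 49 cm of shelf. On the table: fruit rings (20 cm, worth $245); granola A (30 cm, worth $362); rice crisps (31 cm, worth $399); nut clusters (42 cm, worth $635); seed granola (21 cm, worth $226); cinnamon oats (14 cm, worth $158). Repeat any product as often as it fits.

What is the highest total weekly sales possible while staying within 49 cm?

635

Taking nut clusters: 42 cm used, 635 in weekly sales.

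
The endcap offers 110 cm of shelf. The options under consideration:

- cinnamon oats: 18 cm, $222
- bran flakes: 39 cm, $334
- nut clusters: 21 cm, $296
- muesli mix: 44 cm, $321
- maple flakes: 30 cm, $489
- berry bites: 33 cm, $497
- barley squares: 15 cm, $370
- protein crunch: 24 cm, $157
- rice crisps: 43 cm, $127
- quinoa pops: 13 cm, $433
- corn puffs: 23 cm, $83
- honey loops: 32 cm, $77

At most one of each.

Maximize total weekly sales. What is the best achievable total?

Density check — quinoa pops 33.31, barley squares 24.67, maple flakes 16.30 are the best per cm.
Best packing: cinnamon oats + maple flakes + berry bites + barley squares + quinoa pops — 109 cm, 2011 total.
The closest alternative, cinnamon oats + nut clusters + berry bites + barley squares + quinoa pops, reaches only 1818.

2011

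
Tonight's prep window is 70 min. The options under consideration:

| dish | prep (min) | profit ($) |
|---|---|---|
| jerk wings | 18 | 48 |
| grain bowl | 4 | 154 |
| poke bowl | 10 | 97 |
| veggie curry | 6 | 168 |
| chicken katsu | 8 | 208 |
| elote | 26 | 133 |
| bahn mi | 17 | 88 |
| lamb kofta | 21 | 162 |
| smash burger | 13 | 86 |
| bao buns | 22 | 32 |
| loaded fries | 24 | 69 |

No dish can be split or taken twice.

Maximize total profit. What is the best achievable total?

877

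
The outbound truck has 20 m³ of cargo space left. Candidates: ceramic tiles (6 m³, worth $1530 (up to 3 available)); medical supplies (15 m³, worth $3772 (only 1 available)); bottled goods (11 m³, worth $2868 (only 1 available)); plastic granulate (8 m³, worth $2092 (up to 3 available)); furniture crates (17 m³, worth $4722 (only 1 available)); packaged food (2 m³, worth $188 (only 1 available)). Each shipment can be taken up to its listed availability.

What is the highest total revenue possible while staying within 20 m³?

5152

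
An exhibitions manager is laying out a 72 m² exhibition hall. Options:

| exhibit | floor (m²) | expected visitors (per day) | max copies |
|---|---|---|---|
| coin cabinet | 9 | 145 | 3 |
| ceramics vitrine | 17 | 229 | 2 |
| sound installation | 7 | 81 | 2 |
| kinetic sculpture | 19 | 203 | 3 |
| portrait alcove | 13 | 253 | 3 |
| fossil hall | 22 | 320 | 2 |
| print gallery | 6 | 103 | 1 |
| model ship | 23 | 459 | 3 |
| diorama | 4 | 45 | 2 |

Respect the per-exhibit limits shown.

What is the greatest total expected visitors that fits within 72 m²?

By expected visitors per m²: model ship 19.96, portrait alcove 19.46, print gallery 17.17, coin cabinet 16.11 lead.
Taking the top-ratio exhibits first gives 3×model ship for 1377 (69 m²).
Dropping model ship frees 23 m²; slotting in 2×portrait alcove (26 m²) lifts the total to 1424 at 72 m².
No other feasible combination exceeds 1424.

1424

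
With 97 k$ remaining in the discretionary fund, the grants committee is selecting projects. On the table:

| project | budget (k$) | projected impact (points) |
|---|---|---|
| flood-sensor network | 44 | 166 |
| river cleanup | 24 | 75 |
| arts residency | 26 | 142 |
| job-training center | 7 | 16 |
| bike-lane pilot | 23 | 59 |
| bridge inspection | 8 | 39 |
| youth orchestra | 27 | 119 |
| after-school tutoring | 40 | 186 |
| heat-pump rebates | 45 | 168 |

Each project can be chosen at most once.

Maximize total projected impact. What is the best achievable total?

Taking the top-ratio projects first gives arts residency + bike-lane pilot + bridge inspection + after-school tutoring for 426 (97 k$).
Dropping bike-lane pilot and bridge inspection frees 31 k$; slotting in youth orchestra (27 k$) lifts the total to 447 at 93 k$.

447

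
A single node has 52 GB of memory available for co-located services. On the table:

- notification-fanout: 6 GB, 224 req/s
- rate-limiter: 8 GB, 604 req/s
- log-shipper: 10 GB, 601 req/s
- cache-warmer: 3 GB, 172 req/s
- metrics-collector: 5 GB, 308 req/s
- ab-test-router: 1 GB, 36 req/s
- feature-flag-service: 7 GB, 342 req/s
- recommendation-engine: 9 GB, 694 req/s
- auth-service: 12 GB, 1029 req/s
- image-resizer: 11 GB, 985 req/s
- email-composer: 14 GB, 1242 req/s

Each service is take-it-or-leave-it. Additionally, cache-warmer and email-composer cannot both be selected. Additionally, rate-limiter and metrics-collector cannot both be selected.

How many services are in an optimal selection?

6

The maximum throughput within 52 GB is 4294.
metrics-collector + ab-test-router + recommendation-engine + auth-service + image-resizer + email-composer hits 4294 at 52 GB.
All optima have 6 services.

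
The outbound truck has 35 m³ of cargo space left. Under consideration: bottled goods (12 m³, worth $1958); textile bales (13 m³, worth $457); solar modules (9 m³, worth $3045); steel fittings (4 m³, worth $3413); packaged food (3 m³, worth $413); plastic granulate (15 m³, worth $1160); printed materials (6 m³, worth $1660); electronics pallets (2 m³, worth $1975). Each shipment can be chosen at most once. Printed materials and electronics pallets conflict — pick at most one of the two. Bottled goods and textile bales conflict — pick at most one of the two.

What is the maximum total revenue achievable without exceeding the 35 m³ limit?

Ranking by ratio (revenue/m³): electronics pallets 987.50, steel fittings 853.25, solar modules 338.33, printed materials 276.67.
Bottled goods + solar modules + steel fittings + packaged food + electronics pallets uses 30 of the 35 m³ and totals 10804.

10804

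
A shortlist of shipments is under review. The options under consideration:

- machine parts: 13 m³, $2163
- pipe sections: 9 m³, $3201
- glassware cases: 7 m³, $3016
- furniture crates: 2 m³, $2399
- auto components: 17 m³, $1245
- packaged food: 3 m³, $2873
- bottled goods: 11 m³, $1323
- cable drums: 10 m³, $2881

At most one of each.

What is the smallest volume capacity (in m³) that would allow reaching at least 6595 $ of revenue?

12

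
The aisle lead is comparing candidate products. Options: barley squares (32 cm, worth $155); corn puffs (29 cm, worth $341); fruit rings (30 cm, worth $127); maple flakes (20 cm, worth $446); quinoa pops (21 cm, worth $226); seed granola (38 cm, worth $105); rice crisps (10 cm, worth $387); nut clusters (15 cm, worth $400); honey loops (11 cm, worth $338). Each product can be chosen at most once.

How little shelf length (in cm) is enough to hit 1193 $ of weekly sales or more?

45

Minimise cm subject to total weekly sales ≥ 1193.
maple flakes + rice crisps + nut clusters: 1233 weekly sales at 45 cm.
Below 45 cm the best achievable stays under 1193.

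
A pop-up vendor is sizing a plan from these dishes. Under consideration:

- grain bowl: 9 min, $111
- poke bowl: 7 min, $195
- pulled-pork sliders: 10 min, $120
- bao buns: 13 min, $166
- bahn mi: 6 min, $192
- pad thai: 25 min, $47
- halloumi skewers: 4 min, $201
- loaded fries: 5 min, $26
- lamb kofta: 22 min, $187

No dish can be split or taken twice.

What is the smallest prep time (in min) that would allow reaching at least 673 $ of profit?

Minimise min subject to total profit ≥ 673.
grain bowl + poke bowl + bahn mi + halloumi skewers: 699 profit at 26 min.
Any bundle with less than 26 min falls short of 673.

26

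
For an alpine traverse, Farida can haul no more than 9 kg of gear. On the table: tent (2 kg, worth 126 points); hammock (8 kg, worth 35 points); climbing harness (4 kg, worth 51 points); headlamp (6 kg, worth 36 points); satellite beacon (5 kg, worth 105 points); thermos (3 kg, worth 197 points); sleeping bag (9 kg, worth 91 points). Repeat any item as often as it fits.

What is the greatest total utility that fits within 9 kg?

591

Ranking by ratio (utility/kg): thermos 65.67, tent 63.00, satellite beacon 21.00.
The ratio ordering already packs tightly: 3×thermos, 9 kg, 591.
Nothing else within 9 kg beats 591.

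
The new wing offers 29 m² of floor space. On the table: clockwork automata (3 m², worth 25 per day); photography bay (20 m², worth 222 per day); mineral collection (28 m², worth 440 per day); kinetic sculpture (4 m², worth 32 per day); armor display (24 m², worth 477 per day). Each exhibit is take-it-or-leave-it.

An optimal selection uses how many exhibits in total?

2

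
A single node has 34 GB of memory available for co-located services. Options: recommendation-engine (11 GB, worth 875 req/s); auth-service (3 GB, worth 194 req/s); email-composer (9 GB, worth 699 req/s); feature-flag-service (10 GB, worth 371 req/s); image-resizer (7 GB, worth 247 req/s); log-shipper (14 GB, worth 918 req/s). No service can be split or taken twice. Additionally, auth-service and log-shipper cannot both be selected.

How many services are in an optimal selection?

3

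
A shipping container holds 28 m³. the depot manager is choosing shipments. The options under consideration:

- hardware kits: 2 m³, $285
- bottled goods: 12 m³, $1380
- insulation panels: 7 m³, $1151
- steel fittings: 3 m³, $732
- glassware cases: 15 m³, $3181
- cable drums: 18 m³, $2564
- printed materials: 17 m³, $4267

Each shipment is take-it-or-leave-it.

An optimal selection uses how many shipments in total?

Optimal total is 6150.
One optimal bundle: insulation panels + steel fittings + printed materials (27 m³).
All optima have 3 shipments.

3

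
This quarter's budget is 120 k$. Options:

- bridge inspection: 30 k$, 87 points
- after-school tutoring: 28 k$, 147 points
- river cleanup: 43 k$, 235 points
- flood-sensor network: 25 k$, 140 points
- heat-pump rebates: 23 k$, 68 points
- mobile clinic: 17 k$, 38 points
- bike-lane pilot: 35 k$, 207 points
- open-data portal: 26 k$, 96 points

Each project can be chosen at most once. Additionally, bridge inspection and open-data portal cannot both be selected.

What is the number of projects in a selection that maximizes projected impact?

4

Optimal total is 620.
One optimal bundle: river cleanup + flood-sensor network + mobile clinic + bike-lane pilot (120 k$).
Any selection reaching 620 contains exactly 4 projects.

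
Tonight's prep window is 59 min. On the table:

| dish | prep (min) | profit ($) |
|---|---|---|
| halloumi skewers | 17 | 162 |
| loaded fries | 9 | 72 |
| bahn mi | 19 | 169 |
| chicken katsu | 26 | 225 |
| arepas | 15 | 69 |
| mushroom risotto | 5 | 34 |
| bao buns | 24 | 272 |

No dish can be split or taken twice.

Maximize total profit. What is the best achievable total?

569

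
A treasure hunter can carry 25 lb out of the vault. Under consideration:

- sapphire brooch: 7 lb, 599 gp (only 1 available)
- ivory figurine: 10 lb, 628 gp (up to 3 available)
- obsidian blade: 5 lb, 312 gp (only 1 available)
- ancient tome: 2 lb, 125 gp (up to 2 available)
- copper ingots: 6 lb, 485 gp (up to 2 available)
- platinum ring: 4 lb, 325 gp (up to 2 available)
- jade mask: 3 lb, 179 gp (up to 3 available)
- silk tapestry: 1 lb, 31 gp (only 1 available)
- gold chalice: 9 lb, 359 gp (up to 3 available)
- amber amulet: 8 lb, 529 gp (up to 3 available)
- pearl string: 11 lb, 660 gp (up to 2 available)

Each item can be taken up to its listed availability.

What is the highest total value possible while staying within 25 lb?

Ranking by ratio (value/lb): sapphire brooch 85.57, platinum ring 81.25, copper ingots 80.83.
Greedy by ratio would take sapphire brooch + 2×ancient tome + copper ingots + 2×platinum ring: 25 lb used, total 1984.
The 6 lb tied up in ancient tome and platinum ring is better spent on copper ingots — total rises to 2019 (25 lb).
Every other selection either busts 25 lb or exceeds an availability limit or fails to beat 2019.

2019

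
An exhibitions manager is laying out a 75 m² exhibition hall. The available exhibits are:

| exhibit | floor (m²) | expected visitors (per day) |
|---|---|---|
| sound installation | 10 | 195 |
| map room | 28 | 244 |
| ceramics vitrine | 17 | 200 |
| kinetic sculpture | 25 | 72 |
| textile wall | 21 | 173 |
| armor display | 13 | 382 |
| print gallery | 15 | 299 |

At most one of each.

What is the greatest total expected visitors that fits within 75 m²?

1125

By expected visitors per m²: armor display 29.38, print gallery 19.93, sound installation 19.50 lead.
Filling by ratio: sound installation + ceramics vitrine + armor display + print gallery for 1076, with 20 m² left unused.
Dropping sound installation frees 10 m²; slotting in map room (28 m²) lifts the total to 1125 at 73 m².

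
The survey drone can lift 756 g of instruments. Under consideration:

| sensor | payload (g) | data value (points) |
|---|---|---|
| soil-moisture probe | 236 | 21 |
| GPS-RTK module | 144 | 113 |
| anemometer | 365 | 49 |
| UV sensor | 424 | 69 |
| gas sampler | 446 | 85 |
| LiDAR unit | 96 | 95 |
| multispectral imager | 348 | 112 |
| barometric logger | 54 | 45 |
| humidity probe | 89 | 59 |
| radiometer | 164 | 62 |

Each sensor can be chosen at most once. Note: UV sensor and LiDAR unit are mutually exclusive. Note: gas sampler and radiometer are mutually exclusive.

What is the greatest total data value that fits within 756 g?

By data value per g: LiDAR unit 0.99, barometric logger 0.83, GPS-RTK module 0.78 lead.
Greedy by ratio would take GPS-RTK module + LiDAR unit + barometric logger + humidity probe + radiometer: 547 g used, total 374.
Dropping radiometer frees 164 g; slotting in multispectral imager (348 g) lifts the total to 424 at 731 g.
Next best is GPS-RTK module + LiDAR unit + multispectral imager + radiometer at 382 (752 g) — short by 42.

424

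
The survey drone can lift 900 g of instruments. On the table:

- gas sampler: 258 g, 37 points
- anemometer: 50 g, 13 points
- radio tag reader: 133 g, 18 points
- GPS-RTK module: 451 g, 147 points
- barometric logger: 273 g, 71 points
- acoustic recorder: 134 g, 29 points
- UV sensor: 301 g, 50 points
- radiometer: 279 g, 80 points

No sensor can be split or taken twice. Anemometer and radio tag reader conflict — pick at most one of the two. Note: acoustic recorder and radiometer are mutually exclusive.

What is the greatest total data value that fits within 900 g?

Taking the top-ratio sensors first gives anemometer + GPS-RTK module + radiometer for 240 (780 g).
Replace anemometer and radiometer with barometric logger + acoustic recorder: the trade gains 7 net, giving 247 at 858 g.
The spare 42 g is too small for any remaining sensor, and no feasible exchange beats 247.

247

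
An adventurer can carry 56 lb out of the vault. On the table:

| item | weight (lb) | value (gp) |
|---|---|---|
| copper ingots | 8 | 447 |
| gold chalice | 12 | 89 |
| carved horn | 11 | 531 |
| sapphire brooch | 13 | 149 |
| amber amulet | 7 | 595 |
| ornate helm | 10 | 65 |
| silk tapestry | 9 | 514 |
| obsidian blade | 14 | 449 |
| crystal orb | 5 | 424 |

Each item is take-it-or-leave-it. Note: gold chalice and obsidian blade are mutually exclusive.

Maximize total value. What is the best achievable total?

2960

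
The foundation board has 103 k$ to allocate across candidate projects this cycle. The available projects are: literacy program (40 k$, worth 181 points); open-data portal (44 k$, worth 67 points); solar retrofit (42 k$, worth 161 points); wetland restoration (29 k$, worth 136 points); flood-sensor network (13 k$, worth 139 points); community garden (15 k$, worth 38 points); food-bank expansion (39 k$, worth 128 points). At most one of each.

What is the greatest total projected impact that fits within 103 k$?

494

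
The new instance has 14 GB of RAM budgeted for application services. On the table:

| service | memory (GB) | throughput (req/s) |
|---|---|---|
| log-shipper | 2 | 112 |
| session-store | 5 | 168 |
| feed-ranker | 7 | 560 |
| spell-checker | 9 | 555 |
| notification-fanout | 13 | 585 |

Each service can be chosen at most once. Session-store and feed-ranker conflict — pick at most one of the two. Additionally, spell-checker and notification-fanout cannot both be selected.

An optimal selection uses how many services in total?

2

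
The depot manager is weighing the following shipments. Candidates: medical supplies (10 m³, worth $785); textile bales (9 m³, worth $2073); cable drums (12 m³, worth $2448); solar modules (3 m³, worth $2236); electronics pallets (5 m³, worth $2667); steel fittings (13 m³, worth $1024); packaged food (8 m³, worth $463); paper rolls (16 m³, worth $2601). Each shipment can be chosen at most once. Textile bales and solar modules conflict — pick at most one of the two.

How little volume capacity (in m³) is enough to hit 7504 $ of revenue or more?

24

Need the lightest bundle worth ≥ 7504.
solar modules + electronics pallets + paper rolls reaches 7504 using 24 m³.
No combination under 24 m³ hits 7504.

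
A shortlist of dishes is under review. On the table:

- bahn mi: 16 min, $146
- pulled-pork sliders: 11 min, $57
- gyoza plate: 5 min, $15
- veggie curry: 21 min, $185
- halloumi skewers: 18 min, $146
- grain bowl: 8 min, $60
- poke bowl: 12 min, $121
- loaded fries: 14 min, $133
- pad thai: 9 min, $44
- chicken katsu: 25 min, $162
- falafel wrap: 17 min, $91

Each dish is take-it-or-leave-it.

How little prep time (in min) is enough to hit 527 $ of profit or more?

60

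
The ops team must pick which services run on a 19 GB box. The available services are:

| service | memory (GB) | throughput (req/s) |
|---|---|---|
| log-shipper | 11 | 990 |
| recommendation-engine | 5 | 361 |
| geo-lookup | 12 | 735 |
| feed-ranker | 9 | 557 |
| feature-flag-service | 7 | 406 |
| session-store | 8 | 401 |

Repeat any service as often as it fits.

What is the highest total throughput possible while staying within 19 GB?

1396

By throughput per GB: log-shipper 90.00, recommendation-engine 72.20, feed-ranker 61.89 lead.
Greedy by ratio would take log-shipper + recommendation-engine: 16 GB used, total 1351.
Dropping recommendation-engine frees 5 GB; slotting in feature-flag-service (7 GB) lifts the total to 1396 at 18 GB.
Every other selection either busts 19 GB or fails to beat 1396.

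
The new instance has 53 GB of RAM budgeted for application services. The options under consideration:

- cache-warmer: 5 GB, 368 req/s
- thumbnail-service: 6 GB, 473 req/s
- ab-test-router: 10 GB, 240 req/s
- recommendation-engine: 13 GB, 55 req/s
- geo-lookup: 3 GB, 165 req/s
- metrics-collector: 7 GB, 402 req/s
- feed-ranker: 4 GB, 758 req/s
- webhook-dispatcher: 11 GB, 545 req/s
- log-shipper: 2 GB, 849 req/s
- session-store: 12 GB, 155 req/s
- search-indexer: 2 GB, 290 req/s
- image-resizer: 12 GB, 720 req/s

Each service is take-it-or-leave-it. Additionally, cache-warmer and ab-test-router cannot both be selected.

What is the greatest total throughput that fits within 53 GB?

By throughput per GB: log-shipper 424.50, feed-ranker 189.50, search-indexer 145.00, thumbnail-service 78.83 lead.
The ratio ordering already packs tightly: cache-warmer + thumbnail-service + geo-lookup + metrics-collector + feed-ranker + webhook-dispatcher + log-shipper + search-indexer + image-resizer, 52 GB, 4570.
The spare 1 GB is too small for any remaining service, and no feasible exchange beats 4570.

4570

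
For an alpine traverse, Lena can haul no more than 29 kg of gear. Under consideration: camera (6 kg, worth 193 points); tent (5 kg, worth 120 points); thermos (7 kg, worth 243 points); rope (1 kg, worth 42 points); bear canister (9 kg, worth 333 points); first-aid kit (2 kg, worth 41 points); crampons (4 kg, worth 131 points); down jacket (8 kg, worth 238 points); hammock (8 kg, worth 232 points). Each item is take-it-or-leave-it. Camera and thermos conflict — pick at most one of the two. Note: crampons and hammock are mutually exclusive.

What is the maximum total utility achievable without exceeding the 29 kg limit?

Taking thermos + rope + bear canister + crampons + down jacket: 29 kg used, 987 in utility.
Runner-up thermos + bear canister + crampons + down jacket tops out at 945.

987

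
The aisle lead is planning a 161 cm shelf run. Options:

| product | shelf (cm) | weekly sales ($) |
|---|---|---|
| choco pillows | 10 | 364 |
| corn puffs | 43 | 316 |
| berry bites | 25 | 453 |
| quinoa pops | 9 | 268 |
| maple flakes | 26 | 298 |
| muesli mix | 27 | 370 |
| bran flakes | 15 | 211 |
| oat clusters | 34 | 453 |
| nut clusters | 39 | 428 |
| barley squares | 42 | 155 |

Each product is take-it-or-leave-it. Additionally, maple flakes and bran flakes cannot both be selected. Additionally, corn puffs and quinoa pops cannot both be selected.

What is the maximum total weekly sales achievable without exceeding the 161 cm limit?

2547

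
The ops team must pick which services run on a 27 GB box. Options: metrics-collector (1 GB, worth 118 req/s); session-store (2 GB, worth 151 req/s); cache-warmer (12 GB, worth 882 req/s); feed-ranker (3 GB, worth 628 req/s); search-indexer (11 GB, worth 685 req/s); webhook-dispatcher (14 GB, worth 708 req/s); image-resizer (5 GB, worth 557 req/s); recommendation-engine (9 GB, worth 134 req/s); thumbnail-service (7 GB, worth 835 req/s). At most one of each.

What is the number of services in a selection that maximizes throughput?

4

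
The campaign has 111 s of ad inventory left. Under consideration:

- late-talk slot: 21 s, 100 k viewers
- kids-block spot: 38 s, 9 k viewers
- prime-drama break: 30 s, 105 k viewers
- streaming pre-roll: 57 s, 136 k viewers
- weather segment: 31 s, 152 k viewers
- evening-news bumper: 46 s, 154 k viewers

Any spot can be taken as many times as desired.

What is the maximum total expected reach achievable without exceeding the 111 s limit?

504

Ranking by ratio (expected reach/s): weather segment 4.90, late-talk slot 4.76, prime-drama break 3.50.
Taking the top-ratio spots first gives 3×weather segment for 456 (93 s).
Dropping weather segment frees 31 s; slotting in 2×late-talk slot (42 s) lifts the total to 504 at 104 s.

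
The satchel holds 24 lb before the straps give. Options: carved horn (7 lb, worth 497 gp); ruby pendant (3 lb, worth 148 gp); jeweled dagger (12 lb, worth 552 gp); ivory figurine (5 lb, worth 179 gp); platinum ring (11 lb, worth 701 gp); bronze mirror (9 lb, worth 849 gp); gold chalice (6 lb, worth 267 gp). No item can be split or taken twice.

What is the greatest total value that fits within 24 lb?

Ranking by ratio (value/lb): bronze mirror 94.33, carved horn 71.00, platinum ring 63.73, ruby pendant 49.33.
Taking the top-ratio items first gives carved horn + ruby pendant + ivory figurine + bronze mirror for 1673 (24 lb).
Replace carved horn and ivory figurine with platinum ring: the trade gains 25 net, giving 1698 at 23 lb.
That's the maximum — no swap from here does better than 1698.

1698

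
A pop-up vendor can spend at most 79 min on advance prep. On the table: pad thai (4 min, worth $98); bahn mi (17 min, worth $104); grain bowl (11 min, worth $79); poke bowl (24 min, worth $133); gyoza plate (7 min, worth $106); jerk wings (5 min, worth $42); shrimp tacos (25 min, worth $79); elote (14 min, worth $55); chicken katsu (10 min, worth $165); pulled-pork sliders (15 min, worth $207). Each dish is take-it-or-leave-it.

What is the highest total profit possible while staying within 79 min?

A density-first pass picks pad thai + bahn mi + grain bowl + gyoza plate + jerk wings + chicken katsu + pulled-pork sliders — 801 at 69 min.
Dropping bahn mi frees 17 min; slotting in poke bowl (24 min) lifts the total to 830 at 76 min.

830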